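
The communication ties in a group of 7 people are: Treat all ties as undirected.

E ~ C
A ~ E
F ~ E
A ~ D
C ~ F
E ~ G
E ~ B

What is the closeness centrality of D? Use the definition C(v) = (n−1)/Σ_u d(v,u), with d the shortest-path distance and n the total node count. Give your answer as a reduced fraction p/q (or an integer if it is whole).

Distances from D: A:1, B:3, C:3, E:2, F:3, G:3. Sum = 15.
n = 7, so closeness = 6/15 = 2/5.

2/5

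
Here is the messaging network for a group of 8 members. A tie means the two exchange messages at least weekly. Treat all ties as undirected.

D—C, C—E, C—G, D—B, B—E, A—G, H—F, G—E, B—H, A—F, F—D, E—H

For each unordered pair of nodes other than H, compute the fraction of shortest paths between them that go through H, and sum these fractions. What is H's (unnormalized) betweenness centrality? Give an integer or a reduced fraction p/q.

Pairs whose geodesics pass through H — F–B: 1/2; F–E: 1; A–B: 1/3.
All other pairs contribute 0.
Summing the contributions gives betweenness(H) = 11/6.

11/6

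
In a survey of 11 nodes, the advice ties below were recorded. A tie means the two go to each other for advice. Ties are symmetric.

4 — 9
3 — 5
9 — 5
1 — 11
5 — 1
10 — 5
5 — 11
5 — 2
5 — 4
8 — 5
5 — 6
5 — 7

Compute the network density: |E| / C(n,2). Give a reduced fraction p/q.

12/55

There are 12 edges and 11 nodes, so the maximum possible is C(11,2) = 55.
Density = 12/55.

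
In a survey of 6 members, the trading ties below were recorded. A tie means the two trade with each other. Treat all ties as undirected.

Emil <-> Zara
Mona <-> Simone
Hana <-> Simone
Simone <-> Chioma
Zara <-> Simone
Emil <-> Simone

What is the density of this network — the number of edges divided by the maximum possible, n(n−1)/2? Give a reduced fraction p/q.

2/5

There are 6 edges and 6 nodes, so the maximum possible is C(6,2) = 15.
Density = 6/15 = 2/5.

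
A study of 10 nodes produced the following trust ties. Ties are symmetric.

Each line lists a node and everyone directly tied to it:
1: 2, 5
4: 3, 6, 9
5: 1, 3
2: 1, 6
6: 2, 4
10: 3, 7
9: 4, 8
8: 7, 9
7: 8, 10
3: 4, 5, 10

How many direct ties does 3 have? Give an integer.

3 is directly tied to 4, 5, and 10. That is 3 neighbors, so the degree of 3 is 3.

3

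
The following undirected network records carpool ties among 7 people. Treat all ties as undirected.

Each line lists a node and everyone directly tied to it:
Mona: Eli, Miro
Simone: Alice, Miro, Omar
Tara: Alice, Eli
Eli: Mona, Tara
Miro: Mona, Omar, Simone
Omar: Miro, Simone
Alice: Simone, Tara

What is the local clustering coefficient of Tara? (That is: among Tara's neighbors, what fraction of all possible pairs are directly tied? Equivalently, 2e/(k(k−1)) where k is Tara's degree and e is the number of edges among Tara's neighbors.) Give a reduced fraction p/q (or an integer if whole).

0

Tara's neighbors: Alice and Eli (k = 2).
Possible neighbor pairs: C(2,2) = 1. Edges among them: none → e = 0.
Clustering(Tara) = 0/1.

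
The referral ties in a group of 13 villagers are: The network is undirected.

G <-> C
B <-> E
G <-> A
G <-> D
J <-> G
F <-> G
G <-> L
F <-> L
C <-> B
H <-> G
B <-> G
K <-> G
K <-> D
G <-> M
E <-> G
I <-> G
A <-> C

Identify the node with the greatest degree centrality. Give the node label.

G

Degrees — A:2, B:3, C:3, D:2, E:2, F:2, G:12, H:1, I:1, J:1, K:2, L:2, M:1.
The maximum is 12, attained only by G.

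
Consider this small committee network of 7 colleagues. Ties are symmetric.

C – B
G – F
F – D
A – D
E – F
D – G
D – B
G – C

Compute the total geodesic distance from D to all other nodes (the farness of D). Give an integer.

8

Distances from D: A:1, B:1, C:2, E:2, F:1, G:1.
Sum = 1 + 1 + 2 + 2 + 1 + 1 = 8.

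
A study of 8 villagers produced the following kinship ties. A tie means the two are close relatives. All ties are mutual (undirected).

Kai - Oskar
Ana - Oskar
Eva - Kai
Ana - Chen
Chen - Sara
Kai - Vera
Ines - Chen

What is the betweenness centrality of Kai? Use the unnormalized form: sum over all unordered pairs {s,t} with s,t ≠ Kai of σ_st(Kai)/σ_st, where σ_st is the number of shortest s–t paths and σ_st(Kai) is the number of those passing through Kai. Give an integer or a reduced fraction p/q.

11

Pairs whose geodesics pass through Kai — Chen–Eva: 1; Chen–Vera: 1; Sara–Eva: 1; Sara–Vera: 1; Eva–Ines: 1; Eva–Ana: 1; Eva–Vera: 1; Eva–Oskar: 1; Ines–Vera: 1; Ana–Vera: 1; Vera–Oskar: 1.
All other pairs contribute 0.
Summing the contributions gives betweenness(Kai) = 11.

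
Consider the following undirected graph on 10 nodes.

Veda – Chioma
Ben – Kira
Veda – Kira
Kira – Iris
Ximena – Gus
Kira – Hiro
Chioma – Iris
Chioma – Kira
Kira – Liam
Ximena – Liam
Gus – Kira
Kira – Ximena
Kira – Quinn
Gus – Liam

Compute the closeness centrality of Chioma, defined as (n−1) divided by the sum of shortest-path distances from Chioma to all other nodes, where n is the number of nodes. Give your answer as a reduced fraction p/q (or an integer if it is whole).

3/5

Distances from Chioma: Ben:2, Gus:2, Hiro:2, Iris:1, Kira:1, Liam:2, Quinn:2, Veda:1, Ximena:2. Sum = 15.
n = 10, so closeness = 9/15 = 3/5.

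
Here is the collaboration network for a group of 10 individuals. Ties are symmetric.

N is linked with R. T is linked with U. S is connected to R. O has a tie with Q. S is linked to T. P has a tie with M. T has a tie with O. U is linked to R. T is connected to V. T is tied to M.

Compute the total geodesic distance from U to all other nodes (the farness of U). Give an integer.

Distances from U: M:2, N:2, O:2, P:3, Q:3, R:1, S:2, T:1, V:2.
Sum = 2 + 2 + 2 + 3 + 3 + 1 + 2 + 1 + 2 = 18.

18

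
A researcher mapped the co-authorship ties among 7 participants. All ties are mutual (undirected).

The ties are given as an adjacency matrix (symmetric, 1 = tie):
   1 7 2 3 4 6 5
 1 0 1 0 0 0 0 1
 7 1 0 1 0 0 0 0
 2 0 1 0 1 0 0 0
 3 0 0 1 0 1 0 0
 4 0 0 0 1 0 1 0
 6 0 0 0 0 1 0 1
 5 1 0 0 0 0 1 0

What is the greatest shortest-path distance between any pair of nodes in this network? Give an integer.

Eccentricity of each node (its greatest distance to any other): 1:3, 2:3, 3:3, 4:3, 5:3, 6:3, 7:3.
The maximum eccentricity is 3, realized for instance by the pair 1–3 via 1 – 7 – 2 – 3. So the diameter is 3.

3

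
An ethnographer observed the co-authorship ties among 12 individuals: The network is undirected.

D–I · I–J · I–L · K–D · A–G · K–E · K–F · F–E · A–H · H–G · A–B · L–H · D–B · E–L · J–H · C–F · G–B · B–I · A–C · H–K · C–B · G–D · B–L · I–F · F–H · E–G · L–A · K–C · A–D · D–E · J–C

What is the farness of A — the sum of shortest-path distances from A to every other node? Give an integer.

16

Distances from A: B:1, C:1, D:1, E:2, F:2, G:1, H:1, I:2, J:2, K:2, L:1.
Sum = 1 + 1 + 1 + 2 + 2 + 1 + 1 + 2 + 2 + 2 + 1 = 16.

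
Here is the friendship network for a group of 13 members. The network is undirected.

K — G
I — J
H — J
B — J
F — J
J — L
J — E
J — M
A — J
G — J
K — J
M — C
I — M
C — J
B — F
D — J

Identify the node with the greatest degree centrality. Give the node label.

J

Degrees — A:1, B:2, C:2, D:1, E:1, F:2, G:2, H:1, I:2, J:12, K:2, L:1, M:3.
The maximum is 12, attained only by J.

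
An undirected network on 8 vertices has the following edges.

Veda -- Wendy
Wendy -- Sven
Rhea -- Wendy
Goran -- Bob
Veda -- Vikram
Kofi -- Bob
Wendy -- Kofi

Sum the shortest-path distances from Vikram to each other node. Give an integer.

Distances from Vikram: Bob:4, Goran:5, Kofi:3, Rhea:3, Sven:3, Veda:1, Wendy:2.
Sum = 4 + 5 + 3 + 3 + 3 + 1 + 2 = 21.

21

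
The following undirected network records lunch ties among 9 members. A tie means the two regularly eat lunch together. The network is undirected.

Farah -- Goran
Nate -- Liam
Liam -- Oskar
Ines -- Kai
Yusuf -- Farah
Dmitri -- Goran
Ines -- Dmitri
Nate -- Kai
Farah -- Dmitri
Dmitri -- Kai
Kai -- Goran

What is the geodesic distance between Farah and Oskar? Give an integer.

5

One shortest route is Farah – Dmitri – Kai – Nate – Liam – Oskar, which uses 5 edges, and at distance 4 from Farah we only reach {Liam}, which does not include Oskar. So d(Farah,Oskar) = 5.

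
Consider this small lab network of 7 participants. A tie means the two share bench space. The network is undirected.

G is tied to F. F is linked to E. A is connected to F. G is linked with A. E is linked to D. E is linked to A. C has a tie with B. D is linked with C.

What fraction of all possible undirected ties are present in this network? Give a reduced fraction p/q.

There are 8 edges and 7 nodes, so the maximum possible is C(7,2) = 21.
Density = 8/21.

8/21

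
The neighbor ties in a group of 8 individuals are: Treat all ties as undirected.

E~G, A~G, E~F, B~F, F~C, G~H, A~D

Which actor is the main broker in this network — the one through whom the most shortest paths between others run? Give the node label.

Unnormalized betweenness of each node: A:6, B:0, C:0, D:0, E:12, F:11, G:14, H:0.
G has the largest value, 14, making it the main broker — the node through which the most shortest paths run.

G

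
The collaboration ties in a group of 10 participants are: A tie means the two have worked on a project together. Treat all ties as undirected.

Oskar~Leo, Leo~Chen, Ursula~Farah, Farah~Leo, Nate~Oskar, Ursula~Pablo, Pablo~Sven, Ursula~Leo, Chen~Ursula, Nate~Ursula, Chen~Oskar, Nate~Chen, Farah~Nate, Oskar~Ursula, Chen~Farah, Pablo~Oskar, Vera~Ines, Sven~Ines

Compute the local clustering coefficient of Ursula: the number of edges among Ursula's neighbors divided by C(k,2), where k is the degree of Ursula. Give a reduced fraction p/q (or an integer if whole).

3/5

Ursula's neighbors: Chen, Farah, Leo, Nate, Oskar, and Pablo (k = 6).
Possible neighbor pairs: C(6,2) = 15. Edges among them: Chen–Farah, Chen–Leo, Chen–Nate, Chen–Oskar, Farah–Leo, Farah–Nate, Leo–Oskar, Nate–Oskar, Oskar–Pablo → e = 9.
Clustering(Ursula) = 9/15 = 3/5.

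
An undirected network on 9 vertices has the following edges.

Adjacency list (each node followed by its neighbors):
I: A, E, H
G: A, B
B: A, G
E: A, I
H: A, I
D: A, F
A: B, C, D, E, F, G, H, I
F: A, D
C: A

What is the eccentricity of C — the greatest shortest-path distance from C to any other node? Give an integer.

Distances from C: A:1, B:2, D:2, E:2, F:2, G:2, H:2, I:2.
The largest is 2 (to H, E, G, I, B, F, and D), so the eccentricity of C is 2.

2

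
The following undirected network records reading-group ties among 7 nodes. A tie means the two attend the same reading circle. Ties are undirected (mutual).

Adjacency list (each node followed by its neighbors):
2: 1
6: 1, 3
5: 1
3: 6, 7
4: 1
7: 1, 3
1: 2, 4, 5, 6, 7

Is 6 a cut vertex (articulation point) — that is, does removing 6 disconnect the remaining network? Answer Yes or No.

No

Even without 6, every remaining node can still reach every other (the residual graph is connected), so 6 is not a cut vertex.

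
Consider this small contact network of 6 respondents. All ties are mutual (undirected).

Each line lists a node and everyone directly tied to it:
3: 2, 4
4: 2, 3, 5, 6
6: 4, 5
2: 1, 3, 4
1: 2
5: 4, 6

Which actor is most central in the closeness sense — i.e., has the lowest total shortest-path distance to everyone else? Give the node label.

Farness (sum of distances to all others) for each node — 1:11, 2:7, 3:8, 4:6, 5:9, 6:9.
The smallest farness is 6, for 4, so 4 has the highest closeness.

4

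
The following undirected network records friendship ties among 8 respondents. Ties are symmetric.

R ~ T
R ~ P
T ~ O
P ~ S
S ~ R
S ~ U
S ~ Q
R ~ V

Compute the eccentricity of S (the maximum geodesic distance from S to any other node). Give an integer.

3

Distances from S: O:3, P:1, Q:1, R:1, T:2, U:1, V:2.
The largest is 3 (to O), so the eccentricity of S is 3.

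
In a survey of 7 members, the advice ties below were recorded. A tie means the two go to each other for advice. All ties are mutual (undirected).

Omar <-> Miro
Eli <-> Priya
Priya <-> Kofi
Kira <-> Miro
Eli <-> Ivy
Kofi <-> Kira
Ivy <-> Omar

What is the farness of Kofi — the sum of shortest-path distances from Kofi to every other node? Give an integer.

Distances from Kofi: Eli:2, Ivy:3, Kira:1, Miro:2, Omar:3, Priya:1.
Sum = 2 + 3 + 1 + 2 + 3 + 1 = 12.

12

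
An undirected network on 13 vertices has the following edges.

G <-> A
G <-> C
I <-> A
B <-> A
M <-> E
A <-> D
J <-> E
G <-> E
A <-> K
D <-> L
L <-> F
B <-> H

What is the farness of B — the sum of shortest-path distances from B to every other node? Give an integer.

31

Distances from B: A:1, C:3, D:2, E:3, F:4, G:2, H:1, I:2, J:4, K:2, L:3, M:4.
Sum = 1 + 3 + 2 + 3 + 4 + 2 + 1 + 2 + 4 + 2 + 3 + 4 = 31.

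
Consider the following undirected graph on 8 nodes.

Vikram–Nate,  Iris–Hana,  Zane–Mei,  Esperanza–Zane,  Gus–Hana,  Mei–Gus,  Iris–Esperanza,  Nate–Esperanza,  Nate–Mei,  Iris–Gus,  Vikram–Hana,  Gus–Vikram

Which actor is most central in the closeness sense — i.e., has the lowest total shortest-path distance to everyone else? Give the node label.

Farness (sum of distances to all others) for each node — Esperanza:11, Gus:10, Hana:12, Iris:11, Mei:11, Nate:11, Vikram:12, Zane:14.
The smallest farness is 10, for Gus, so Gus has the highest closeness.

Gus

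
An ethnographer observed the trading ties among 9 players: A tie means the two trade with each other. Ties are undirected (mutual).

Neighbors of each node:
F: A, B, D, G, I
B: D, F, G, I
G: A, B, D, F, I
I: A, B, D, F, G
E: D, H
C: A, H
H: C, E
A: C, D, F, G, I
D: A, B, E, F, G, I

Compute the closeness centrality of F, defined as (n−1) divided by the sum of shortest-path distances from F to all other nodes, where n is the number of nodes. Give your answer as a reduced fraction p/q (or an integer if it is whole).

2/3

Distances from F: A:1, B:1, C:2, D:1, E:2, G:1, H:3, I:1. Sum = 12.
n = 9, so closeness = 8/12 = 2/3.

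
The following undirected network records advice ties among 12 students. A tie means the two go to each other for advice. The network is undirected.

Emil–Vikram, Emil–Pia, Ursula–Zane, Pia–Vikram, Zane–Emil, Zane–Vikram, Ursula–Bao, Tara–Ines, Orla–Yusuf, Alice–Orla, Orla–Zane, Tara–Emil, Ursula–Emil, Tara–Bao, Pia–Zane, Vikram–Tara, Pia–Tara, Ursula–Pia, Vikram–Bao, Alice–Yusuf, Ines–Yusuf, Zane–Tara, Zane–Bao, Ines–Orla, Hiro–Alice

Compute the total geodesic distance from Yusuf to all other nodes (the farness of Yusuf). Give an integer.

Distances from Yusuf: Alice:1, Bao:3, Emil:3, Hiro:2, Ines:1, Orla:1, Pia:3, Tara:2, Ursula:3, Vikram:3, Zane:2.
Sum = 1 + 3 + 3 + 2 + 1 + 1 + 3 + 2 + 3 + 3 + 2 = 24.

24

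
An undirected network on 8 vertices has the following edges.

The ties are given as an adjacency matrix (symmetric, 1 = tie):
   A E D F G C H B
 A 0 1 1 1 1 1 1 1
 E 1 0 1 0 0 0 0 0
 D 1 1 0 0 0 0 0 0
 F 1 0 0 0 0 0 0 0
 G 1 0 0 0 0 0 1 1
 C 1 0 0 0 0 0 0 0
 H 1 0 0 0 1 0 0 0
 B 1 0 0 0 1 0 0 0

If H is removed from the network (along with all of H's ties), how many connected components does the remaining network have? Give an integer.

H's neighbors (A and G) remain reachable from one another through other ties, so the rest of the network stays in one piece.

1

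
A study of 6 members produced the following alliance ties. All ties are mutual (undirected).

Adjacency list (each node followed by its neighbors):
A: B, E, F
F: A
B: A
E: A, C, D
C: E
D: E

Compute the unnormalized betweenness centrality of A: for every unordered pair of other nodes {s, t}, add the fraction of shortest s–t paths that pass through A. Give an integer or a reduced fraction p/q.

Pairs whose geodesics pass through A — E–B: 1; E–F: 1; C–B: 1; C–F: 1; B–D: 1; B–F: 1; D–F: 1.
All other pairs contribute 0.
Summing the contributions gives betweenness(A) = 7.

7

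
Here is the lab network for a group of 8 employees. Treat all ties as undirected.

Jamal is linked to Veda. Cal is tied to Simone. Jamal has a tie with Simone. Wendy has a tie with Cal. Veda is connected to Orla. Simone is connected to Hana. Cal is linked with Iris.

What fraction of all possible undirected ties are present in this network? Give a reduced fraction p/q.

There are 7 edges and 8 nodes, so the maximum possible is C(8,2) = 28.
Density = 7/28 = 1/4.

1/4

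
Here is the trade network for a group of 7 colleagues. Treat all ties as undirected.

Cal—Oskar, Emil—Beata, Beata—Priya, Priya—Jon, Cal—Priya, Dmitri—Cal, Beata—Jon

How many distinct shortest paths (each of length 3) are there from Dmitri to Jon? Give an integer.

The shortest distance is 3, and the only length-3 path is Dmitri–Cal–Priya–Jon. So there is exactly 1 shortest path.

1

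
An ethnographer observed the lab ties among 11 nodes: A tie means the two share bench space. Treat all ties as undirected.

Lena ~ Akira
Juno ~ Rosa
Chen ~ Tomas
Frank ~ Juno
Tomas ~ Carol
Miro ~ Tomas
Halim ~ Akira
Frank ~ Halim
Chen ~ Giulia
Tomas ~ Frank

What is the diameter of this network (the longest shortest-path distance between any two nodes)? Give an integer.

6

Eccentricity of each node (its greatest distance to any other): Akira:5, Carol:5, Chen:5, Frank:3, Giulia:6, Halim:4, Juno:4, Lena:6, Miro:5, Rosa:5, Tomas:4.
The maximum eccentricity is 6, realized for instance by the pair Giulia–Lena via Giulia – Chen – Tomas – Frank – Halim – Akira – Lena. So the diameter is 6.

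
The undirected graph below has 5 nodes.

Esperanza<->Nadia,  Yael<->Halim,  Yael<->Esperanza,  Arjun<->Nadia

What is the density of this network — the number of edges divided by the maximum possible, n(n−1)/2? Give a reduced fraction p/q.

There are 4 edges and 5 nodes, so the maximum possible is C(5,2) = 10.
Density = 4/10 = 2/5.

2/5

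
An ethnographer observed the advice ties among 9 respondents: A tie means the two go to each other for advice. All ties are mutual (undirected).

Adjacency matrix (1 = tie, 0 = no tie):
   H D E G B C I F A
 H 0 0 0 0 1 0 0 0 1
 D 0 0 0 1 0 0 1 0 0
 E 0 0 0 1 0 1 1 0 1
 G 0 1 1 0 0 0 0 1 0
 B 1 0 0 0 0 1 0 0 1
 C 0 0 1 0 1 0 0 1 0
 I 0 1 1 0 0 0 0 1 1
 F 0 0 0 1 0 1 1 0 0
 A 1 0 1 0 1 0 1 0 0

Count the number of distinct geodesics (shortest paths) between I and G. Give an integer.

The shortest distance is 2. The length-2 paths are: I–D–G; I–E–G; I–F–G.
That gives 3 distinct shortest paths.

3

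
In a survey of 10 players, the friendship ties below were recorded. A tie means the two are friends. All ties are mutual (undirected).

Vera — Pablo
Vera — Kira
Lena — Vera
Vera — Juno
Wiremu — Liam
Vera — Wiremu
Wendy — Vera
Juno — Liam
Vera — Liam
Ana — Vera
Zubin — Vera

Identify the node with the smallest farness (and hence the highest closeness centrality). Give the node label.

Farness (sum of distances to all others) for each node — Ana:17, Juno:16, Kira:17, Lena:17, Liam:15, Pablo:17, Vera:9, Wendy:17, Wiremu:16, Zubin:17.
The smallest farness is 9, for Vera, so Vera has the highest closeness.

Vera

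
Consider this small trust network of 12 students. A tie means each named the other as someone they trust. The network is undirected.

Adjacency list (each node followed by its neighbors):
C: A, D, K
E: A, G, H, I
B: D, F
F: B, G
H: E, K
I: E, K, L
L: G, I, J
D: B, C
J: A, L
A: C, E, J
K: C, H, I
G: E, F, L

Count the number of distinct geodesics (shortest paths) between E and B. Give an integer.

The shortest distance is 3, and the only length-3 path is E–G–F–B. So there is exactly 1 shortest path.

1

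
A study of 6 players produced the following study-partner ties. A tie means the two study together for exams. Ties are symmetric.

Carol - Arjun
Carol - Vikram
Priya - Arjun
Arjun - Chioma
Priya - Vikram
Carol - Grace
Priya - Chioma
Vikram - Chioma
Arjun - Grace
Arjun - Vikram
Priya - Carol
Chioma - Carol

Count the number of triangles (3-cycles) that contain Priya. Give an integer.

6

Priya's neighbors: Arjun, Carol, Chioma, and Vikram.
Neighbor pairs that are themselves tied: Priya–Arjun–Carol; Priya–Arjun–Chioma; Priya–Arjun–Vikram; Priya–Carol–Chioma; Priya–Carol–Vikram; Priya–Chioma–Vikram. Each forms one triangle with Priya, for 6 in total.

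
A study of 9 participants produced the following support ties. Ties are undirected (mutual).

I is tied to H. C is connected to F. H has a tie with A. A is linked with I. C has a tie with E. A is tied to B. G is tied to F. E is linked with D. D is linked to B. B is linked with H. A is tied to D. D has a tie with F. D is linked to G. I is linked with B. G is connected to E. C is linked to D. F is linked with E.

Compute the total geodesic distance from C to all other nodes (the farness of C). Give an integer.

15

Distances from C: A:2, B:2, D:1, E:1, F:1, G:2, H:3, I:3.
Sum = 2 + 2 + 1 + 1 + 1 + 2 + 3 + 3 = 15.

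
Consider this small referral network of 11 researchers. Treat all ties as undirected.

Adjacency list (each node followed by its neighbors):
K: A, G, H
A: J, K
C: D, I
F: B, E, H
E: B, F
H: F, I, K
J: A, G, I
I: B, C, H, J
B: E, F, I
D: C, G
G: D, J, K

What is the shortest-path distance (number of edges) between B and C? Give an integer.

One shortest route is B – I – C, which uses 2 edges, and B and C are not directly tied, so nothing shorter exists. So d(B,C) = 2.

2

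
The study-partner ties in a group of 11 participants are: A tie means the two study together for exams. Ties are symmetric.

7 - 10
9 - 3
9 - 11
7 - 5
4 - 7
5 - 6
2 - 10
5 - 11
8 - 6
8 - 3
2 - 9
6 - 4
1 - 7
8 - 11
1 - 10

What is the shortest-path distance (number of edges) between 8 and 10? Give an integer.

One shortest route is 8 – 6 – 5 – 7 – 10, which uses 4 edges, and at distance 3 from 8 we only reach {2, 7}, which does not include 10. So d(8,10) = 4.

4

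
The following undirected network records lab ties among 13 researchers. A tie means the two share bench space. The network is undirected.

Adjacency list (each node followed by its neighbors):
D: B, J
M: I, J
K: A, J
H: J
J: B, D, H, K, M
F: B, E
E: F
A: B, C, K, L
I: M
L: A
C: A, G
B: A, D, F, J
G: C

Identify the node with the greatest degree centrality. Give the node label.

Degrees — A:4, B:4, C:2, D:2, E:1, F:2, G:1, H:1, I:1, J:5, K:2, L:1, M:2.
The maximum is 5, attained only by J.

J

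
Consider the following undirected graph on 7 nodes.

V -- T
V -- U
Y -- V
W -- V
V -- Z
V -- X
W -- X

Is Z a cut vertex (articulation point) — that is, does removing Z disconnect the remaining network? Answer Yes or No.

Even without Z, every remaining node can still reach every other (the residual graph is connected), so Z is not a cut vertex.

No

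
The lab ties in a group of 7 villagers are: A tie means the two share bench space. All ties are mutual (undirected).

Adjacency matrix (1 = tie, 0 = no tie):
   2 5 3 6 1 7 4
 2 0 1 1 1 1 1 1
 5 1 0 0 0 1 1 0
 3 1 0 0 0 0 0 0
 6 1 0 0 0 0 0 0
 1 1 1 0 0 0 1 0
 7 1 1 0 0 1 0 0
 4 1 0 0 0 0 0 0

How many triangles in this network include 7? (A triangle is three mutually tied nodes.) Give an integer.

7's neighbors: 1, 2, and 5.
Neighbor pairs that are themselves tied: 7–1–2; 7–1–5; 7–2–5. Each forms one triangle with 7, for 3 in total.

3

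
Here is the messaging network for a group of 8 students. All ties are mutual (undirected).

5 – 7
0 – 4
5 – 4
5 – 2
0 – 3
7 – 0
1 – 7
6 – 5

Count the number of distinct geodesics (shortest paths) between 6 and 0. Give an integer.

The shortest distance is 3. The length-3 paths are: 6–5–7–0; 6–5–4–0.
That gives 2 distinct shortest paths.

2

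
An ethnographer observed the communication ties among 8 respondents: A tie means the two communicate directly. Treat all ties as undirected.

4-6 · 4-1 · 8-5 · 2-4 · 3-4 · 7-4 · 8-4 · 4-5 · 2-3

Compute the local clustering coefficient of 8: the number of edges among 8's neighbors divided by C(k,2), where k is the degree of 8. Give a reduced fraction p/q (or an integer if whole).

8's neighbors: 4 and 5 (k = 2).
Possible neighbor pairs: C(2,2) = 1. Edges among them: 4–5 → e = 1.
Clustering(8) = 1/1.

1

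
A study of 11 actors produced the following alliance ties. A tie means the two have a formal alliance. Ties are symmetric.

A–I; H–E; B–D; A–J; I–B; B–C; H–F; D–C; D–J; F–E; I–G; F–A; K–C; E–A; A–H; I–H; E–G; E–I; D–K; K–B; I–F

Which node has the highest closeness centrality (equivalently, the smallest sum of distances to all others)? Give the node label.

I

Farness (sum of distances to all others) for each node — A:17, B:16, C:22, D:20, E:18, F:19, G:22, H:19, I:14, J:19, K:22.
The smallest farness is 14, for I, so I has the highest closeness.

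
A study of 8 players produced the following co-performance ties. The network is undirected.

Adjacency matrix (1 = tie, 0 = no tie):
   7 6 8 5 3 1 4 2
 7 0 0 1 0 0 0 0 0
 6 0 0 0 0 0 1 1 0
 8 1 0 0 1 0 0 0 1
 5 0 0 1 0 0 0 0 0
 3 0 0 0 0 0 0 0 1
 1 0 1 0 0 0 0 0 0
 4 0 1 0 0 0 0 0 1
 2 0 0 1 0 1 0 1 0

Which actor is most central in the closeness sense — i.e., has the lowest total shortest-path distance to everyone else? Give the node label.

Farness (sum of distances to all others) for each node — 1:24, 2:12, 3:18, 4:14, 5:20, 6:18, 7:20, 8:14.
The smallest farness is 12, for 2, so 2 has the highest closeness.

2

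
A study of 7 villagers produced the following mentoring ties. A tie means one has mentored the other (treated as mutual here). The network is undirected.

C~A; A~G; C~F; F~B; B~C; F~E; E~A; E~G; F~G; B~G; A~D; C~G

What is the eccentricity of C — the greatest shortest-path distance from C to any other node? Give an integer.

2

Distances from C: A:1, B:1, D:2, E:2, F:1, G:1.
The largest is 2 (to D and E), so the eccentricity of C is 2.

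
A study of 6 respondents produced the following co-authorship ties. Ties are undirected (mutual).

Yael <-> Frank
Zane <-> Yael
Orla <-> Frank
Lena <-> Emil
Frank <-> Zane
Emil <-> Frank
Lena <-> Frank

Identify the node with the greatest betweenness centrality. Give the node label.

Frank

Unnormalized betweenness of each node: Emil:0, Frank:8, Lena:0, Orla:0, Yael:0, Zane:0.
Frank has the largest value, 8, making it the main broker — the node through which the most shortest paths run.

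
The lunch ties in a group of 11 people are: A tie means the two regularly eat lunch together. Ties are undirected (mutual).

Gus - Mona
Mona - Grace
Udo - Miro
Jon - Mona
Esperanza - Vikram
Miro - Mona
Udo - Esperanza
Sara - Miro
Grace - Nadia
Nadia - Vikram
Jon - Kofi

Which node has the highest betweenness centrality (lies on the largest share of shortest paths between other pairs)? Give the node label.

Mona

Unnormalized betweenness of each node: Esperanza:4, Grace:10, Gus:0, Jon:9, Kofi:0, Miro:18, Mona:28, Nadia:6, Sara:0, Udo:8, Vikram:3.
Mona has the largest value, 28, making it the main broker — the node through which the most shortest paths run.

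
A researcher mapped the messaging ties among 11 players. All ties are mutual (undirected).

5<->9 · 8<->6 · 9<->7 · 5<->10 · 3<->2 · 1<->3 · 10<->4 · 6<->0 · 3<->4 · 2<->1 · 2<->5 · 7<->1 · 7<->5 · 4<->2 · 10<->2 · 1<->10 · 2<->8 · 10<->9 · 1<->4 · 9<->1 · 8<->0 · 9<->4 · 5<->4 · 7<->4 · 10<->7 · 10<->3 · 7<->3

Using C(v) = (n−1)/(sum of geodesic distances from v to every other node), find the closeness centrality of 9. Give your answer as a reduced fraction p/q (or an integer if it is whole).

Distances from 9: 0:4, 1:1, 2:2, 3:2, 4:1, 5:1, 6:4, 7:1, 8:3, 10:1. Sum = 20.
n = 11, so closeness = 10/20 = 1/2.

1/2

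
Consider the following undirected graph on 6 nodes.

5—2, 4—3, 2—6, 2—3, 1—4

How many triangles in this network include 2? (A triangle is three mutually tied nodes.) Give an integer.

2's neighbors are 3, 5, and 6, but none of them are tied to each other, so no triangle contains 2.

0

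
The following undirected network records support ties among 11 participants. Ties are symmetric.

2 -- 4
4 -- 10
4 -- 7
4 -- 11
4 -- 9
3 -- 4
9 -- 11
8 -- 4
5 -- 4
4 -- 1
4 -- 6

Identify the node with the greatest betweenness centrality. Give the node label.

4

Unnormalized betweenness of each node: 1:0, 2:0, 3:0, 4:44, 5:0, 6:0, 7:0, 8:0, 9:0, 10:0, 11:0.
4 has the largest value, 44, making it the main broker — the node through which the most shortest paths run.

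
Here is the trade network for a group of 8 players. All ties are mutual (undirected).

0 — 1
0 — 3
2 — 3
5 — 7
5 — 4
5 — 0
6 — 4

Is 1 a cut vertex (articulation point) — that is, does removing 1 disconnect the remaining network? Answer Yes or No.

Even without 1, every remaining node can still reach every other (the residual graph is connected), so 1 is not a cut vertex.

No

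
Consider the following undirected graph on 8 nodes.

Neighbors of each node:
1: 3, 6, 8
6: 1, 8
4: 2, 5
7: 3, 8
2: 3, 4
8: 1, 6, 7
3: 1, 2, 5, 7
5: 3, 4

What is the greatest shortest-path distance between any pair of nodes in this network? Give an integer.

4

Eccentricity of each node (its greatest distance to any other): 1:3, 2:3, 3:2, 4:4, 5:3, 6:4, 7:3, 8:4.
The maximum eccentricity is 4, realized for instance by the pair 8–4 via 8 – 1 – 3 – 5 – 4. So the diameter is 4.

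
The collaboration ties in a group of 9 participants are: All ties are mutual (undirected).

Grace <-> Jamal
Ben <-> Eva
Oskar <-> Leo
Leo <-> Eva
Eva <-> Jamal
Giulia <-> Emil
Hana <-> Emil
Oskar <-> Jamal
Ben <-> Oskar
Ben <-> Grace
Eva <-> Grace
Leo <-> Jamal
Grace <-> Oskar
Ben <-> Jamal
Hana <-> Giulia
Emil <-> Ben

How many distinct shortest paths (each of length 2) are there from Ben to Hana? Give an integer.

The shortest distance is 2, and the only length-2 path is Ben–Emil–Hana. So there is exactly 1 shortest path.

1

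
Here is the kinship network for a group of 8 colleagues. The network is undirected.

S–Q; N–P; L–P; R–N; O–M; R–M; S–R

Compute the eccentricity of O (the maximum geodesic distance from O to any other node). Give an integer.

Distances from O: L:5, M:1, N:3, P:4, Q:4, R:2, S:3.
The largest is 5 (to L), so the eccentricity of O is 5.

5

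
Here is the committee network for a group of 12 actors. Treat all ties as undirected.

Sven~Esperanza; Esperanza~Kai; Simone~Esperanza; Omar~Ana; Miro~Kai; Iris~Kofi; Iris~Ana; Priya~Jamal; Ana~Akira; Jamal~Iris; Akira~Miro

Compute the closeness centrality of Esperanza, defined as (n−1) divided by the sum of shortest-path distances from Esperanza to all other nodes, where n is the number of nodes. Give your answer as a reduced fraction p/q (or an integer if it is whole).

11/41

Distances from Esperanza: Akira:3, Ana:4, Iris:5, Jamal:6, Kai:1, Kofi:6, Miro:2, Omar:5, Priya:7, Simone:1, Sven:1. Sum = 41.
n = 12, so closeness = 11/41.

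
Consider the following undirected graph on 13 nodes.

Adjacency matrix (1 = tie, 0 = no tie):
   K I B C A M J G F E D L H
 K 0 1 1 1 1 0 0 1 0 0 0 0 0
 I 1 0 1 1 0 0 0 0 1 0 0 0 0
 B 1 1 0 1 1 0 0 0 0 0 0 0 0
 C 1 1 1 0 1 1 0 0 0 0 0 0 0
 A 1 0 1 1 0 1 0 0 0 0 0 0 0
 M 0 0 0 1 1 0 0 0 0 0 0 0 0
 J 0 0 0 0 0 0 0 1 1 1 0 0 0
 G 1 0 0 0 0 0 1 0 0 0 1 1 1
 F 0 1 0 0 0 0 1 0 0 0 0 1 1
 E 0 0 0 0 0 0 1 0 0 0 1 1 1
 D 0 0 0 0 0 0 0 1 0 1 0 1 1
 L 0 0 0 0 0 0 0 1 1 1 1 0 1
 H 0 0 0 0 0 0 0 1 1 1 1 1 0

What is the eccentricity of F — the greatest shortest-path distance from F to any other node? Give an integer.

3

Distances from F: A:3, B:2, C:2, D:2, E:2, G:2, H:1, I:1, J:1, K:2, L:1, M:3.
The largest is 3 (to A and M), so the eccentricity of F is 3.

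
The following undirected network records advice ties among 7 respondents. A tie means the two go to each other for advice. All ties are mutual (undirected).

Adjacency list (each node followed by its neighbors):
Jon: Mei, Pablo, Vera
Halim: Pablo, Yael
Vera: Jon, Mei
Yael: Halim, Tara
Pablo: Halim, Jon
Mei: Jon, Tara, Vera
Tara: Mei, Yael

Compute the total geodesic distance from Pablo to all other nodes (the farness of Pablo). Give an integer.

Distances from Pablo: Halim:1, Jon:1, Mei:2, Tara:3, Vera:2, Yael:2.
Sum = 1 + 1 + 2 + 3 + 2 + 2 = 11.

11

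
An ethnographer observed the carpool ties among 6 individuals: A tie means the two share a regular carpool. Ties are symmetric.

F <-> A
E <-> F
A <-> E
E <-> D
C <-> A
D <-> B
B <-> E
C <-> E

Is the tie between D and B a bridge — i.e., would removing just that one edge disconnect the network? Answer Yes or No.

No

Even without that edge, D still reaches B via D – E – B, so the network stays connected. Not a bridge.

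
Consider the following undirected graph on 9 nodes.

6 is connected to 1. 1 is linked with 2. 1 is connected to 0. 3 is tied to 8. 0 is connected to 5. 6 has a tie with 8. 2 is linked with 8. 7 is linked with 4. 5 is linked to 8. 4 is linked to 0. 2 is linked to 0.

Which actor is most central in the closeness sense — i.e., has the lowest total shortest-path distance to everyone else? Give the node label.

0

Farness (sum of distances to all others) for each node — 0:13, 1:15, 2:14, 3:22, 4:18, 5:15, 6:17, 7:25, 8:15.
The smallest farness is 13, for 0, so 0 has the highest closeness.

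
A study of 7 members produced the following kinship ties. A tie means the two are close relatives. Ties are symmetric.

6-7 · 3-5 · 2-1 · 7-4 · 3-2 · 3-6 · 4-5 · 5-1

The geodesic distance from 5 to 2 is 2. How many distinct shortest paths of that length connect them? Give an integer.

2

The shortest distance is 2. The length-2 paths are: 5–3–2; 5–1–2.
That gives 2 distinct shortest paths.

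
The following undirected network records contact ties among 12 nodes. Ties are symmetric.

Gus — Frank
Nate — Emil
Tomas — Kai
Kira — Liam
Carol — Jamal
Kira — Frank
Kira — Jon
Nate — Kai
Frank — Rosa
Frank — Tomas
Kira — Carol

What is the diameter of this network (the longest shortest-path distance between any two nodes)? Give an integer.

7

Eccentricity of each node (its greatest distance to any other): Carol:6, Emil:7, Frank:4, Gus:5, Jamal:7, Jon:6, Kai:5, Kira:5, Liam:6, Nate:6, Rosa:5, Tomas:4.
The maximum eccentricity is 7, realized for instance by the pair Emil–Jamal via Emil – Nate – Kai – Tomas – Frank – Kira – Carol – Jamal. So the diameter is 7.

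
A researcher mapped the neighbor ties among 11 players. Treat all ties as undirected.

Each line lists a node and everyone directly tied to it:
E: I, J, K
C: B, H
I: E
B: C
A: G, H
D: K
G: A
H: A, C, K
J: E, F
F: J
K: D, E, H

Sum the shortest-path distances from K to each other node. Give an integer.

20

Distances from K: A:2, B:3, C:2, D:1, E:1, F:3, G:3, H:1, I:2, J:2.
Sum = 2 + 3 + 2 + 1 + 1 + 3 + 3 + 1 + 2 + 2 = 20.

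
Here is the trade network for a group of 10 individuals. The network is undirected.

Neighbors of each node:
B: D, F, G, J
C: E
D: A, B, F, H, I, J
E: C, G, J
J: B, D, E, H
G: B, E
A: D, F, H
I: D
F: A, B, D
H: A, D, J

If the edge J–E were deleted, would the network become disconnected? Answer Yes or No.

Even without that edge, J still reaches E via J – B – G – E, so the network stays connected. Not a bridge.

No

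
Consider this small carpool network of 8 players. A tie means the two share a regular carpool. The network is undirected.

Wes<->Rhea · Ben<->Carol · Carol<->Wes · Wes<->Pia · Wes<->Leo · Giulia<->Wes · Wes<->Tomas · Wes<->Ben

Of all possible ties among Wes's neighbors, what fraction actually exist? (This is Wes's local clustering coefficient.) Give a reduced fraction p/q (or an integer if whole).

Wes's neighbors: Ben, Carol, Giulia, Leo, Pia, Rhea, and Tomas (k = 7).
Possible neighbor pairs: C(7,2) = 21. Edges among them: Ben–Carol → e = 1.
Clustering(Wes) = 1/21.

1/21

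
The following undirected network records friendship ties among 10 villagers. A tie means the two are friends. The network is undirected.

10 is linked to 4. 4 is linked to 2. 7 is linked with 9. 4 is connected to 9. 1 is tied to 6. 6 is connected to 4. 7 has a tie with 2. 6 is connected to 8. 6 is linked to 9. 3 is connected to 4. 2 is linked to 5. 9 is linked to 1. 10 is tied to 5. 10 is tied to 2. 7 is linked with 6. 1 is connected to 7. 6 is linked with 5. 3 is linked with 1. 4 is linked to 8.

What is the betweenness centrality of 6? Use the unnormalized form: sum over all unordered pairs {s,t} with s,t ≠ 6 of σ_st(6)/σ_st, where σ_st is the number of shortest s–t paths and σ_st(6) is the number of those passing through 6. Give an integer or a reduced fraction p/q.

Pairs whose geodesics pass through 6 — 3–5: 2/4; 4–5: 1/3; 4–7: 1/3; 4–1: 1/3; 8–5: 1; 8–7: 1; 8–1: 1; 8–9: 1/2; 5–7: 1/2; 5–1: 1; 5–9: 1; 10–1: 2/5.
All other pairs contribute 0.
Summing the contributions gives betweenness(6) = 79/10.

79/10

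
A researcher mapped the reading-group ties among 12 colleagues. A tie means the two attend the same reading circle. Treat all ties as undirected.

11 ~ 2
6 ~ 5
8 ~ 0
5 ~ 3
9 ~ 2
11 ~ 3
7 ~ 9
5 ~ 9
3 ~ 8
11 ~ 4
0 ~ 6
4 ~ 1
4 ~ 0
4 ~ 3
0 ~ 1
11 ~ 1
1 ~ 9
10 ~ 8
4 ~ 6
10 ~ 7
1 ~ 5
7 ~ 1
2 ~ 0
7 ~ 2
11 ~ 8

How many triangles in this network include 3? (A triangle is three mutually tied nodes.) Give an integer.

2

3's neighbors: 4, 5, 8, and 11.
Neighbor pairs that are themselves tied: 3–4–11; 3–8–11. Each forms one triangle with 3, for 2 in total.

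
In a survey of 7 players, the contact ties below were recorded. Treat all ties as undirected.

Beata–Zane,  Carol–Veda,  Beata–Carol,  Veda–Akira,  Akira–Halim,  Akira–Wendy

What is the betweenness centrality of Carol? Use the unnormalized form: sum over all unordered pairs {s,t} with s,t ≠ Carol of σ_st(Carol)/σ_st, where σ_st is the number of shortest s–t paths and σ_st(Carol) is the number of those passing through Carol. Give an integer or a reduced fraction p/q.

8

Pairs whose geodesics pass through Carol — Halim–Beata: 1; Halim–Zane: 1; Beata–Akira: 1; Beata–Veda: 1; Beata–Wendy: 1; Akira–Zane: 1; Veda–Zane: 1; Wendy–Zane: 1.
All other pairs contribute 0.
Summing the contributions gives betweenness(Carol) = 8.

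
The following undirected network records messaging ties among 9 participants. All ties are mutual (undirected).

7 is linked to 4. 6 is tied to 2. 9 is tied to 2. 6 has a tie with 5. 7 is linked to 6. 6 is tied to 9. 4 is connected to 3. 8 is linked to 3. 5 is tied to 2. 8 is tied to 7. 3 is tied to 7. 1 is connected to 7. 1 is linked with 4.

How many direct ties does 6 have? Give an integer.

4

6 is directly tied to 2, 5, 7, and 9. That is 4 neighbors, so the degree of 6 is 4.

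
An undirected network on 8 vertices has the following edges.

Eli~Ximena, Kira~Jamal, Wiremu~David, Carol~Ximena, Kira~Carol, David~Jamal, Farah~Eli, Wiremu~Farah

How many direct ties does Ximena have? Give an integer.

Ximena is directly tied to Carol and Eli. That is 2 neighbors, so the degree of Ximena is 2.

2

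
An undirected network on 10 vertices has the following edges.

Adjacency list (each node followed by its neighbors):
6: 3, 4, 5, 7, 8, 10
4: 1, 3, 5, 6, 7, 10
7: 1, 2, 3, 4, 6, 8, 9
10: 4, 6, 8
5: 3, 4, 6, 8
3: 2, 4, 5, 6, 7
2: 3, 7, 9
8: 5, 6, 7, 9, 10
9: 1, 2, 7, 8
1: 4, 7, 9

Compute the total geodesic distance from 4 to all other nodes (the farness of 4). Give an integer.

Distances from 4: 1:1, 2:2, 3:1, 5:1, 6:1, 7:1, 8:2, 9:2, 10:1.
Sum = 1 + 2 + 1 + 1 + 1 + 1 + 2 + 2 + 1 = 12.

12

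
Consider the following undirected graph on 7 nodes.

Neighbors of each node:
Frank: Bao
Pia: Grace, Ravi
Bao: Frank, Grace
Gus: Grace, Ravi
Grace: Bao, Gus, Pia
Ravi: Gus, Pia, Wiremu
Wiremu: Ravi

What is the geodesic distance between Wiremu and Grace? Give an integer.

One shortest route is Wiremu – Ravi – Pia – Grace, which uses 3 edges, and at distance 2 from Wiremu we only reach {Gus, Pia}, which does not include Grace. So d(Wiremu,Grace) = 3.

3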